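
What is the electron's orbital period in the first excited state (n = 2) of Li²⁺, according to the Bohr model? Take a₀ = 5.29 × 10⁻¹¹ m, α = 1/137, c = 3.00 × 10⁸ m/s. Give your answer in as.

r = n²a₀/Z = 2²·5.29 × 10⁻¹¹/3 = 7.05 × 10⁻¹¹ m
v = Zαc/n = 3·0.00730·3.00 × 10⁸/2 = 3.28 × 10⁶ m/s
T = 2πr/v = 1.35 × 10⁻¹⁶ s = 135 as

135 as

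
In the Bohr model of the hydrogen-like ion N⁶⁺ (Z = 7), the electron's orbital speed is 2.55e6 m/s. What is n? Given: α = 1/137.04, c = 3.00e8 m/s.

v_n = Zαc/n ⇒ n = Zαc/v = 7 × 0.00730 × 3.00e8 / 2.55e6 ≈ 6.01
n = 6

6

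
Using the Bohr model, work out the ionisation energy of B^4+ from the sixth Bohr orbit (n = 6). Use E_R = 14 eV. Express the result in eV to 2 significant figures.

9.7 eV

E_n = −E_R·Z²/n² = −14 × 5²/6² eV = -9.7 eV
Ionisation energy = −E_n = 9.7 eV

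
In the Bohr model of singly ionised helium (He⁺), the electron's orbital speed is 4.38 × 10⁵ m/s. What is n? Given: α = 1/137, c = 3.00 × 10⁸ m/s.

v_n = Zαc/n ⇒ n = Zαc/v = 2 × 0.00730 × 3.00 × 10⁸ / 4.38 × 10⁵ ≈ 10.00
n = 10

10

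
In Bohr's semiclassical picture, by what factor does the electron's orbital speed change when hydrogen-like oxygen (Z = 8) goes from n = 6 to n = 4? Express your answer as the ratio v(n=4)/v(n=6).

3/2

v ∝ Z^1 · n^-1; with Z fixed, v ∝ n^-1.
v(n=4)/v(n=6) = (4/6)^-1 = 3/2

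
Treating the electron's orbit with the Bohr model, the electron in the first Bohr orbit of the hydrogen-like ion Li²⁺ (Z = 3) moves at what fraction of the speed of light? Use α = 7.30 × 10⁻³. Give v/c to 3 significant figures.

0.0219

v_n = Zαc/n, so v/c = Zα/n = 3 × 0.00730 / 1 = 0.0219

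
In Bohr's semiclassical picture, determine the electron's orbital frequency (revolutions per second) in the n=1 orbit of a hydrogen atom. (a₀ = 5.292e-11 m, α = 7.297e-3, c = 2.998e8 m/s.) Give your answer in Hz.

r = n²a₀/Z = 5.292e-11 m, v = Zαc/n = 2.188e6 m/s
f = v/(2πr) = 6.579e15 Hz

6.579e15 Hz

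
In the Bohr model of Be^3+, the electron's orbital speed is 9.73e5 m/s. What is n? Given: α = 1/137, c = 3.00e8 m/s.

v_n = Zαc/n ⇒ n = Zαc/v = 4 × 0.00730 × 3.00e8 / 9.73e5 ≈ 9.00
n = 9

9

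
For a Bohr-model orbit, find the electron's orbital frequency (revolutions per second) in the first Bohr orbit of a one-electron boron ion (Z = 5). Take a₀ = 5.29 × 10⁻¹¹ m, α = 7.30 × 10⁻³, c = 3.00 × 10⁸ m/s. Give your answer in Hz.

1.65 × 10¹⁷ Hz

r = n²a₀/Z = 1.06 × 10⁻¹¹ m, v = Zαc/n = 1.09 × 10⁷ m/s
f = v/(2πr) = 1.65 × 10¹⁷ Hz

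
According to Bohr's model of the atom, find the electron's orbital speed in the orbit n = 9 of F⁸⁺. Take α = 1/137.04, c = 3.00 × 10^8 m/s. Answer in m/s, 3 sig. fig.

2.19 × 10^6 m/s

v_n = Zαc/n = 9 × 0.00730 × 3.00 × 10^8 / 9
    = 2.19 × 10^6 m/s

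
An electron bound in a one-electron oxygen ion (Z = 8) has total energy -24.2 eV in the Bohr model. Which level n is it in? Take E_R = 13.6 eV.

E_n = −E_R Z²/n² ⇒ n² = E_R Z²/(−E_n) = 13.6 × 8² / 24.2 ≈ 35.97
n = 6

6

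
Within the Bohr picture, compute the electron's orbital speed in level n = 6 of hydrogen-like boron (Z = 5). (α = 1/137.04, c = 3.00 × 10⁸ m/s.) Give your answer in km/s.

v_n = Zαc/n = 5 × 0.00730 × 3.00 × 10⁸ / 6
    = 1820 km/s

1820 km/s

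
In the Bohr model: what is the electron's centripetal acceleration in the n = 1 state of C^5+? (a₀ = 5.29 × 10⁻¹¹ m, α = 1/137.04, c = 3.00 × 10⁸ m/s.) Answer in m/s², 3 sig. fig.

1.96 × 10²⁵ m/s²

r = n²a₀/Z = 8.82 × 10⁻¹² m, v = Zαc/n = 1.31 × 10⁷ m/s
a = v²/r = (1.31 × 10⁷)² / 8.82 × 10⁻¹² = 1.96 × 10²⁵ m/s²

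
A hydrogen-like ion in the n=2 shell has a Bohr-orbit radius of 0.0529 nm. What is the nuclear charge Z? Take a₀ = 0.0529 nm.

4

r_n = n²a₀/Z ⇒ Z = n²a₀/r = 2² × 0.0529 / 0.0529 ≈ 4.00
Z = 4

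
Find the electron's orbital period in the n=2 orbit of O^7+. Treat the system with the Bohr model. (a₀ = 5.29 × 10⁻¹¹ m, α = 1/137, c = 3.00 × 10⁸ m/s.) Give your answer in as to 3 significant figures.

r = n²a₀/Z = 2²·5.29 × 10⁻¹¹/8 = 2.65 × 10⁻¹¹ m
v = Zαc/n = 8·0.00730·3.00 × 10⁸/2 = 8.76 × 10⁶ m/s
T = 2πr/v = 1.90 × 10⁻¹⁷ s = 19.0 as

19.0 as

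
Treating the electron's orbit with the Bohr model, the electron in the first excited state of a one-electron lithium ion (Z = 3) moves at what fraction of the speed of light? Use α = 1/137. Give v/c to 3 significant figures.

0.0109

v_n = Zαc/n, so v/c = Zα/n = 3 × 0.00730 / 2 = 0.0109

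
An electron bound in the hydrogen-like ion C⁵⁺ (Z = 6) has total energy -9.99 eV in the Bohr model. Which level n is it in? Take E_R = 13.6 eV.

E_n = −E_R Z²/n² ⇒ n² = E_R Z²/(−E_n) = 13.6 × 6² / 9.99 ≈ 49.01
n = 7

7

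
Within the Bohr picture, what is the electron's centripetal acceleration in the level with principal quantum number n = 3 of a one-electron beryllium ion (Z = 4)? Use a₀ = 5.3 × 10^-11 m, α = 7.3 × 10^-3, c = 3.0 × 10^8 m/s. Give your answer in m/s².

r = n²a₀/Z = 1.2 × 10^-10 m, v = Zαc/n = 2.9 × 10^6 m/s
a = v²/r = (2.9 × 10^6)² / 1.2 × 10^-10 = 7.2 × 10^22 m/s²

7.2 × 10^22 m/s²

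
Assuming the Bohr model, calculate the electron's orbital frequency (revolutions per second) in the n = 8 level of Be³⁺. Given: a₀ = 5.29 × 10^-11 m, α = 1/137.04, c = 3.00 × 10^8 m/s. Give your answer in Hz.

r = n²a₀/Z = 8.46 × 10^-10 m, v = Zαc/n = 1.09 × 10^6 m/s
f = v/(2πr) = 2.06 × 10^14 Hz

2.06 × 10^14 Hz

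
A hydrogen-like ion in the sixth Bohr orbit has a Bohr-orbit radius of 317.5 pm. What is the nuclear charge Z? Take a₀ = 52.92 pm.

r_n = n²a₀/Z ⇒ Z = n²a₀/r = 6² × 52.92 / 317.5 ≈ 6.00
Z = 6

6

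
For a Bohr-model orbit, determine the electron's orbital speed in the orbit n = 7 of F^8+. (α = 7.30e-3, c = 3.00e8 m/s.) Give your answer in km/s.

v_n = Zαc/n = 9 × 0.00730 × 3.00e8 / 7
    = 2820 km/s

2820 km/s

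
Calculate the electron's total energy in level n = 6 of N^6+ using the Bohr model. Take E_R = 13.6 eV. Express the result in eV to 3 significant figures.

E_n = −E_R·Z²/n² = −13.6 × 7²/6² = -18.5 eV

-18.5 eV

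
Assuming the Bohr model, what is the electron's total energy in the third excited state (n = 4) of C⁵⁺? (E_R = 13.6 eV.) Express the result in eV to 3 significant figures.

E_n = −E_R·Z²/n² = −13.6 × 6²/4² = -30.6 eV

-30.6 eV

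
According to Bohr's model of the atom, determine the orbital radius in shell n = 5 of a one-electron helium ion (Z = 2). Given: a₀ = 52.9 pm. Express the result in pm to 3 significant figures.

661 pm

r_n = n²a₀/Z = 5² × 52.9 / 2
    = 25 × 52.9 / 2 = 661 pm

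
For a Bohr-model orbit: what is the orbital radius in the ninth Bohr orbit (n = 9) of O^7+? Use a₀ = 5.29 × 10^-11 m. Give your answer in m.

5.36 × 10^-10 m

r_n = n²a₀/Z = 9² × 5.29 × 10^-11 / 8
    = 81 × 5.29 × 10^-11 / 8 = 5.36 × 10^-10 m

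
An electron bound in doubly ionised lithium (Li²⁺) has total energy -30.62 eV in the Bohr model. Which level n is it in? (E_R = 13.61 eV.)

E_n = −E_R Z²/n² ⇒ n² = E_R Z²/(−E_n) = 13.61 × 3² / 30.62 ≈ 4.00
n = 2

2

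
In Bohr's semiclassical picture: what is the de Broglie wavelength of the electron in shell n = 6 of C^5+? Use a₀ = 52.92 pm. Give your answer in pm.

332.5 pm

The Bohr quantisation condition is nλ = 2πr_n.
r_n = n²a₀/Z = 317.5 pm
λ = 2πr_n/n = 2π·317.5/6 = 332.5 pm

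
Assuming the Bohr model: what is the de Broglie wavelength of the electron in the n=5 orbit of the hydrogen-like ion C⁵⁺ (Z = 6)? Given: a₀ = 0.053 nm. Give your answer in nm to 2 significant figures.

The Bohr quantisation condition is nλ = 2πr_n.
r_n = n²a₀/Z = 0.22 nm
λ = 2πr_n/n = 2π·0.22/5 = 0.28 nm

0.28 nm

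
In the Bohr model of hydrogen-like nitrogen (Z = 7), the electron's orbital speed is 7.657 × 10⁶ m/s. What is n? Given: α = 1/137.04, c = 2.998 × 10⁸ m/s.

v_n = Zαc/n ⇒ n = Zαc/v = 7 × 0.007297 × 2.998 × 10⁸ / 7.657 × 10⁶ ≈ 2.00
n = 2

2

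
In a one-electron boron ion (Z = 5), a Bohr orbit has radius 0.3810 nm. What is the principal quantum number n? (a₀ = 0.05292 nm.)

r_n = n²a₀/Z ⇒ n² = rZ/a₀ = 0.3810 × 5 / 0.05292 ≈ 36.00
n = 6

6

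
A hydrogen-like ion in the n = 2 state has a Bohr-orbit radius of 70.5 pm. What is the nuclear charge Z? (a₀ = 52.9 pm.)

3

r_n = n²a₀/Z ⇒ Z = n²a₀/r = 2² × 52.9 / 70.5 ≈ 3.00
Z = 3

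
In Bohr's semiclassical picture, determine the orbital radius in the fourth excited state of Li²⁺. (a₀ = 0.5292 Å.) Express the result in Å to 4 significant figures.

4.410 Å

r_n = n²a₀/Z = 5² × 0.5292 / 3
    = 25 × 0.5292 / 3 = 4.410 Å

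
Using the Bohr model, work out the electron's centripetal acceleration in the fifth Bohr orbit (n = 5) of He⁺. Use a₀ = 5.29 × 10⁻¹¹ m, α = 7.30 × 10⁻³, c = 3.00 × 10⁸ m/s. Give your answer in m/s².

1.16 × 10²¹ m/s²

r = n²a₀/Z = 6.61 × 10⁻¹⁰ m, v = Zαc/n = 8.76 × 10⁵ m/s
a = v²/r = (8.76 × 10⁵)² / 6.61 × 10⁻¹⁰ = 1.16 × 10²¹ m/s²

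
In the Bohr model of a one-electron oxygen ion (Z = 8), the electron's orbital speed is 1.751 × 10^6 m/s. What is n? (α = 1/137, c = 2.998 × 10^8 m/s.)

10

v_n = Zαc/n ⇒ n = Zαc/v = 8 × 0.007299 × 2.998 × 10^8 / 1.751 × 10^6 ≈ 10.00
n = 10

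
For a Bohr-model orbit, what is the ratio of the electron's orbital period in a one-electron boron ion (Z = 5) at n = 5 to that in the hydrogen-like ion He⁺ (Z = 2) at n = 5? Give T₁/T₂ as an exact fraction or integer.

4/25

T ∝ Z^-2 · n^3
T₁/T₂ = (5/2)^-2 · (5/5)^3 = 4/25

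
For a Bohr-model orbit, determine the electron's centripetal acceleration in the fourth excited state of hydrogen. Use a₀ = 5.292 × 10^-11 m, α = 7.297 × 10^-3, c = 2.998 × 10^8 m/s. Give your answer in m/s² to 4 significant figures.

r = n²a₀/Z = 1.323 × 10^-9 m, v = Zαc/n = 4.375 × 10^5 m/s
a = v²/r = (4.375 × 10^5)² / 1.323 × 10^-9 = 1.447 × 10^20 m/s²

1.447 × 10^20 m/s²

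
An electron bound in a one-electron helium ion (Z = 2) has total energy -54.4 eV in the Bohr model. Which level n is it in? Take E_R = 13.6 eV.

E_n = −E_R Z²/n² ⇒ n² = E_R Z²/(−E_n) = 13.6 × 2² / 54.4 ≈ 1.00
n = 1

1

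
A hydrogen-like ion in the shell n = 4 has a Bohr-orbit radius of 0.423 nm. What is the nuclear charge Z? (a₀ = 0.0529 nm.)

2

r_n = n²a₀/Z ⇒ Z = n²a₀/r = 4² × 0.0529 / 0.423 ≈ 2.00
Z = 2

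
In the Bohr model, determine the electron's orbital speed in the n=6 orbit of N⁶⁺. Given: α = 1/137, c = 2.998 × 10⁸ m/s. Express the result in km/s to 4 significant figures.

v_n = Zαc/n = 7 × 0.007299 × 2.998 × 10⁸ / 6
    = 2553 km/s

2553 km/s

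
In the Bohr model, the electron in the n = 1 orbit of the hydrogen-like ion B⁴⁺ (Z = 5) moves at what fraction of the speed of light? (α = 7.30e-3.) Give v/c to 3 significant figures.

v_n = Zαc/n, so v/c = Zα/n = 5 × 0.00730 / 1 = 0.0365

0.0365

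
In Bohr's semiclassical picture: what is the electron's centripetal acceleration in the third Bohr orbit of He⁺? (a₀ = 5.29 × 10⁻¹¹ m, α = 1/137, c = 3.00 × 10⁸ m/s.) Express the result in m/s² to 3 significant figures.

8.95 × 10²¹ m/s²

r = n²a₀/Z = 2.38 × 10⁻¹⁰ m, v = Zαc/n = 1.46 × 10⁶ m/s
a = v²/r = (1.46 × 10⁶)² / 2.38 × 10⁻¹⁰ = 8.95 × 10²¹ m/s²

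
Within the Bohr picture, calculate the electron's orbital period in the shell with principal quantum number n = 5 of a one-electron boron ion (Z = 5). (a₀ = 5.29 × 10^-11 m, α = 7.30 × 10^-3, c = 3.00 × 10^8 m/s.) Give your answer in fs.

r = n²a₀/Z = 5²·5.29 × 10^-11/5 = 2.64 × 10^-10 m
v = Zαc/n = 5·0.00730·3.00 × 10^8/5 = 2.19 × 10^6 m/s
T = 2πr/v = 7.59 × 10^-16 s = 0.759 fs

0.759 fs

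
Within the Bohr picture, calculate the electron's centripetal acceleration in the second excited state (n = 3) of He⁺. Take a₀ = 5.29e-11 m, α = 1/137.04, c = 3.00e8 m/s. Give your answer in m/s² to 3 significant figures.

8.95e21 m/s²

r = n²a₀/Z = 2.38e-10 m, v = Zαc/n = 1.46e6 m/s
a = v²/r = (1.46e6)² / 2.38e-10 = 8.95e21 m/s²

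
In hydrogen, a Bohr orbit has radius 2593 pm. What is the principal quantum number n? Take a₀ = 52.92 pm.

7

r_n = n²a₀/Z ⇒ n² = rZ/a₀ = 2593 × 1 / 52.92 ≈ 49.00
n = 7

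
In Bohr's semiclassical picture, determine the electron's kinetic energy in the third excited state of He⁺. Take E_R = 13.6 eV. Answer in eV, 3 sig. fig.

For a Coulomb orbit the virial theorem gives K = −E_n.
E_n = −E_R·Z²/n², so K = E_R·Z²/n² = 13.6 × 2²/4² = 3.40 eV

3.40 eV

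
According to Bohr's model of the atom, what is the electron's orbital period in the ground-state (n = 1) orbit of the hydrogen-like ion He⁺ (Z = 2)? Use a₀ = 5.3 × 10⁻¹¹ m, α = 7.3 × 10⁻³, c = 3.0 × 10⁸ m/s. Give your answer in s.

r = n²a₀/Z = 1²·5.3 × 10⁻¹¹/2 = 2.6 × 10⁻¹¹ m
v = Zαc/n = 2·0.0073·3.0 × 10⁸/1 = 4.4 × 10⁶ m/s
T = 2πr/v = 3.8 × 10⁻¹⁷ s

3.8 × 10⁻¹⁷ s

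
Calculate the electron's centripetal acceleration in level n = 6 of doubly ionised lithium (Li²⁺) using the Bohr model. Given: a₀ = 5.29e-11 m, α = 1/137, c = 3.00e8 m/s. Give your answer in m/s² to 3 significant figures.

1.89e21 m/s²

r = n²a₀/Z = 6.35e-10 m, v = Zαc/n = 1.09e6 m/s
a = v²/r = (1.09e6)² / 6.35e-10 = 1.89e21 m/s²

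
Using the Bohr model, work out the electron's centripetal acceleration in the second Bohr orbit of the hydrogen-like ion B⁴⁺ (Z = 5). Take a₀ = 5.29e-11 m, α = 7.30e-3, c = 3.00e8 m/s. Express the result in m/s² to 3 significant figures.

r = n²a₀/Z = 4.23e-11 m, v = Zαc/n = 5.47e6 m/s
a = v²/r = (5.47e6)² / 4.23e-11 = 7.08e23 m/s²

7.08e23 m/s²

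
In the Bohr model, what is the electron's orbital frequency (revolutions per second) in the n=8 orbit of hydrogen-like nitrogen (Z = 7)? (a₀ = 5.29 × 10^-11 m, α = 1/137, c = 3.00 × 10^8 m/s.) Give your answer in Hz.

r = n²a₀/Z = 4.84 × 10^-10 m, v = Zαc/n = 1.92 × 10^6 m/s
f = v/(2πr) = 6.31 × 10^14 Hz

6.31 × 10^14 Hz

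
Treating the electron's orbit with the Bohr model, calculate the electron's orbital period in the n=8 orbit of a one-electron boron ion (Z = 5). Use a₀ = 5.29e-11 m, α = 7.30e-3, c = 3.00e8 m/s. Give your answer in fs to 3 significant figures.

3.11 fs

r = n²a₀/Z = 8²·5.29e-11/5 = 6.77e-10 m
v = Zαc/n = 5·0.00730·3.00e8/8 = 1.37e6 m/s
T = 2πr/v = 3.11e-15 s = 3.11 fs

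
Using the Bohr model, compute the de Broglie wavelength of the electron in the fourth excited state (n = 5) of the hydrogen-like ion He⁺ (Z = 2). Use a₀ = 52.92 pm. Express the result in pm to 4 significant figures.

The Bohr quantisation condition is nλ = 2πr_n.
r_n = n²a₀/Z = 661.5 pm
λ = 2πr_n/n = 2π·661.5/5 = 831.3 pm

831.3 pm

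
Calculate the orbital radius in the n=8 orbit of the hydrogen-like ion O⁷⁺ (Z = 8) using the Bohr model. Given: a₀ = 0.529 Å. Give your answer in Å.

4.23 Å

r_n = n²a₀/Z = 8² × 0.529 / 8
    = 64 × 0.529 / 8 = 4.23 Å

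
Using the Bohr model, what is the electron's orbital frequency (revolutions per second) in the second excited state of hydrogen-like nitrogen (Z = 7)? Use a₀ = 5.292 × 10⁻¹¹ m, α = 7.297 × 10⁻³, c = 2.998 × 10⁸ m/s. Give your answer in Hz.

1.194 × 10¹⁶ Hz

r = n²a₀/Z = 6.804 × 10⁻¹¹ m, v = Zαc/n = 5.104 × 10⁶ m/s
f = v/(2πr) = 1.194 × 10¹⁶ Hz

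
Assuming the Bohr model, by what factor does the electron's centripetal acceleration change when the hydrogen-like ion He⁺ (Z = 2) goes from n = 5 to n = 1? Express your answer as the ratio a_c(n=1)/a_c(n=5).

a_c ∝ Z^3 · n^-4; with Z fixed, a_c ∝ n^-4.
a_c(n=1)/a_c(n=5) = (1/5)^-4 = 625

625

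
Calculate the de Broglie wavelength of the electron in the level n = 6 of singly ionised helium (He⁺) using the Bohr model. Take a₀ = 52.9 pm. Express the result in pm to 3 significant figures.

997 pm

The Bohr quantisation condition is nλ = 2πr_n.
r_n = n²a₀/Z = 952 pm
λ = 2πr_n/n = 2π·952/6 = 997 pm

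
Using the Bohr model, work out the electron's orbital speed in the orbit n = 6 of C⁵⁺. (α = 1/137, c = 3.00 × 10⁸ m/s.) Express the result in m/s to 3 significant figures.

v_n = Zαc/n = 6 × 0.00730 × 3.00 × 10⁸ / 6
    = 2.19 × 10⁶ m/s

2.19 × 10⁶ m/s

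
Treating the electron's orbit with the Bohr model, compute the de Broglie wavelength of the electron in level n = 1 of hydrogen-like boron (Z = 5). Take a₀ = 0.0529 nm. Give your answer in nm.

The Bohr quantisation condition is nλ = 2πr_n.
r_n = n²a₀/Z = 0.0106 nm
λ = 2πr_n/n = 2π·0.0106/1 = 0.0665 nm

0.0665 nm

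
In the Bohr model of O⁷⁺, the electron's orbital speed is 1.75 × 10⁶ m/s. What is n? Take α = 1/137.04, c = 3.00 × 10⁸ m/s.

10

v_n = Zαc/n ⇒ n = Zαc/v = 8 × 0.00730 × 3.00 × 10⁸ / 1.75 × 10⁶ ≈ 10.01
n = 10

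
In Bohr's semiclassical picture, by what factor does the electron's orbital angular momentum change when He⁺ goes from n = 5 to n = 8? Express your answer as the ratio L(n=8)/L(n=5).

8/5

L = nℏ depends only on n, so L ∝ n.
L(n=8)/L(n=5) = (8/5)^1 = 8/5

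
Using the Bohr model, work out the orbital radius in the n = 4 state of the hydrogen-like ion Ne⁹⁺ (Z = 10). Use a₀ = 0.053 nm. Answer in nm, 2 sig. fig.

r_n = n²a₀/Z = 4² × 0.053 / 10
    = 16 × 0.053 / 10 = 0.085 nm

0.085 nm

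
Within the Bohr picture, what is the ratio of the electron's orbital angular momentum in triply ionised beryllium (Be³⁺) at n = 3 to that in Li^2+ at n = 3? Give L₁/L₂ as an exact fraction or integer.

L = nℏ is independent of Z.
L₁/L₂ = n₁/n₂ = 3/3 = 1

1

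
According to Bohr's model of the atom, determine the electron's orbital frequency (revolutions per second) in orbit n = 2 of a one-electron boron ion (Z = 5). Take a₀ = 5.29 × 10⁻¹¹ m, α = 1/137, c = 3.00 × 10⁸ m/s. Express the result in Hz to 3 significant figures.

r = n²a₀/Z = 4.23 × 10⁻¹¹ m, v = Zαc/n = 5.47 × 10⁶ m/s
f = v/(2πr) = 2.06 × 10¹⁶ Hz

2.06 × 10¹⁶ Hz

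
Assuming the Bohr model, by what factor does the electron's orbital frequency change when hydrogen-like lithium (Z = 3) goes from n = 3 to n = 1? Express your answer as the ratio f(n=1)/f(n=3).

27

f ∝ Z^2 · n^-3; with Z fixed, f ∝ n^-3.
f(n=1)/f(n=3) = (1/3)^-3 = 27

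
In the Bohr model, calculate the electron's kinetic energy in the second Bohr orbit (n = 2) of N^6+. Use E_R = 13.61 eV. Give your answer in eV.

For a Coulomb orbit the virial theorem gives K = −E_n.
E_n = −E_R·Z²/n², so K = E_R·Z²/n² = 13.61 × 7²/2² = 166.7 eV

166.7 eV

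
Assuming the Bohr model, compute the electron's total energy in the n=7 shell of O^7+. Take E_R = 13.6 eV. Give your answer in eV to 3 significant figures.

E_n = −E_R·Z²/n² = −13.6 × 8²/7² = -17.8 eV

-17.8 eV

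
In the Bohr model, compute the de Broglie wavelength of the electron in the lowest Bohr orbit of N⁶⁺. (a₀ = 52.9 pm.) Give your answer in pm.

47.5 pm

The Bohr quantisation condition is nλ = 2πr_n.
r_n = n²a₀/Z = 7.56 pm
λ = 2πr_n/n = 2π·7.56/1 = 47.5 pm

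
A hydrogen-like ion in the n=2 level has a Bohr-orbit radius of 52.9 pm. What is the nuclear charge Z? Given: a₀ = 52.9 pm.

r_n = n²a₀/Z ⇒ Z = n²a₀/r = 2² × 52.9 / 52.9 ≈ 4.00
Z = 4

4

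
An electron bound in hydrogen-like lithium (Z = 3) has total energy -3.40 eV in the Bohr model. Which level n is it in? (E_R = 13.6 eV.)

6

E_n = −E_R Z²/n² ⇒ n² = E_R Z²/(−E_n) = 13.6 × 3² / 3.40 ≈ 36.00
n = 6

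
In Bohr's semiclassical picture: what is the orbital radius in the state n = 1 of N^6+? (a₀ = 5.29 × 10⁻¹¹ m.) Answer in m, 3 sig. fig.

r_n = n²a₀/Z = 1² × 5.29 × 10⁻¹¹ / 7
    = 1 × 5.29 × 10⁻¹¹ / 7 = 7.56 × 10⁻¹² m

7.56 × 10⁻¹² m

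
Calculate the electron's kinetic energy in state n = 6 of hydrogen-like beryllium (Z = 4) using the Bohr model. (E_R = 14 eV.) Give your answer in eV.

For a Coulomb orbit the virial theorem gives K = −E_n.
E_n = −E_R·Z²/n², so K = E_R·Z²/n² = 14 × 4²/6² = 6.2 eV

6.2 eV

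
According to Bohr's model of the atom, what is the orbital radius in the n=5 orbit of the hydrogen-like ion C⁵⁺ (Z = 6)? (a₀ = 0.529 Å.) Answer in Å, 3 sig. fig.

2.20 Å

r_n = n²a₀/Z = 5² × 0.529 / 6
    = 25 × 0.529 / 6 = 2.20 Å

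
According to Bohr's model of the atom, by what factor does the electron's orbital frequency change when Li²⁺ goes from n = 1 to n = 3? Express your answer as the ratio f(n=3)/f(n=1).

f ∝ Z^2 · n^-3; with Z fixed, f ∝ n^-3.
f(n=3)/f(n=1) = (3/1)^-3 = 1/27

1/27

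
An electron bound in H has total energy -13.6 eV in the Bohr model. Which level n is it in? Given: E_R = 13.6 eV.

E_n = −E_R Z²/n² ⇒ n² = E_R Z²/(−E_n) = 13.6 × 1² / 13.6 ≈ 1.00
n = 1

1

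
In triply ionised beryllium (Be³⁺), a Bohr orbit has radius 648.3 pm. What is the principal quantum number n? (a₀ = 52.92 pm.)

7

r_n = n²a₀/Z ⇒ n² = rZ/a₀ = 648.3 × 4 / 52.92 ≈ 49.00
n = 7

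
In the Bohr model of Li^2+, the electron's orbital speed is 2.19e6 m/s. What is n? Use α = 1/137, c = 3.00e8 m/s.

3

v_n = Zαc/n ⇒ n = Zαc/v = 3 × 0.00730 × 3.00e8 / 2.19e6 ≈ 3.00
n = 3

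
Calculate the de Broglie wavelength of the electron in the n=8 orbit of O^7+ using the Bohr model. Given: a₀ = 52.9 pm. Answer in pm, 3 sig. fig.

The Bohr quantisation condition is nλ = 2πr_n.
r_n = n²a₀/Z = 423 pm
λ = 2πr_n/n = 2π·423/8 = 332 pm

332 pm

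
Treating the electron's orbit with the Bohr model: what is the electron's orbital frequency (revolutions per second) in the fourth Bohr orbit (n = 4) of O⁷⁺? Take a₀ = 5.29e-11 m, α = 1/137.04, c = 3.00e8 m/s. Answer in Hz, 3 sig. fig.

6.59e15 Hz

r = n²a₀/Z = 1.06e-10 m, v = Zαc/n = 4.38e6 m/s
f = v/(2πr) = 6.59e15 Hz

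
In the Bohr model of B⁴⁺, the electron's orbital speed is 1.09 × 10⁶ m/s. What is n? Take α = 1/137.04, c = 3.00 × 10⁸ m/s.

v_n = Zαc/n ⇒ n = Zαc/v = 5 × 0.00730 × 3.00 × 10⁸ / 1.09 × 10⁶ ≈ 10.04
n = 10

10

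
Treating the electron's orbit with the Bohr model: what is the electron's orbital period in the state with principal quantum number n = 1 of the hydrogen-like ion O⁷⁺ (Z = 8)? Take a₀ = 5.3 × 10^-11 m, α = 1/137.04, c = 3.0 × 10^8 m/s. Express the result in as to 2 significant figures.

2.4 as

r = n²a₀/Z = 1²·5.3 × 10^-11/8 = 6.6 × 10^-12 m
v = Zαc/n = 8·0.0073·3.0 × 10^8/1 = 1.8 × 10^7 m/s
T = 2πr/v = 2.4 × 10^-18 s = 2.4 as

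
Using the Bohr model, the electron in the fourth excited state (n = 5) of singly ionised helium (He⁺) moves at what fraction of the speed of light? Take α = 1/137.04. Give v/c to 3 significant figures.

v_n = Zαc/n, so v/c = Zα/n = 2 × 0.00730 / 5 = 0.00292

0.00292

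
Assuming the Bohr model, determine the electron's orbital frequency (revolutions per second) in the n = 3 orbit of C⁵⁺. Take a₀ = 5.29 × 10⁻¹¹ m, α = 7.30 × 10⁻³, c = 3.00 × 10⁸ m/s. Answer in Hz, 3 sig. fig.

8.79 × 10¹⁵ Hz

r = n²a₀/Z = 7.94 × 10⁻¹¹ m, v = Zαc/n = 4.38 × 10⁶ m/s
f = v/(2πr) = 8.79 × 10¹⁵ Hz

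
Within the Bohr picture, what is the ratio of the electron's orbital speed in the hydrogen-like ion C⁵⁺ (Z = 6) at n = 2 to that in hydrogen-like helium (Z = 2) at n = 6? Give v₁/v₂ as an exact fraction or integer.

v ∝ Z^1 · n^-1
v₁/v₂ = (6/2)^1 · (2/6)^-1 = 9

9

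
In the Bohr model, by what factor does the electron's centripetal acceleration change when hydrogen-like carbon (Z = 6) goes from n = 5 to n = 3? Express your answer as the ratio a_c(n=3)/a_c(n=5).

625/81

a_c ∝ Z^3 · n^-4; with Z fixed, a_c ∝ n^-4.
a_c(n=3)/a_c(n=5) = (3/5)^-4 = 625/81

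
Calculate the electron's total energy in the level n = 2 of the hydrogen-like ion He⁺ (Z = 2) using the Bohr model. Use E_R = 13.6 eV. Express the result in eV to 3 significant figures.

-13.6 eV

E_n = −E_R·Z²/n² = −13.6 × 2²/2² = -13.6 eV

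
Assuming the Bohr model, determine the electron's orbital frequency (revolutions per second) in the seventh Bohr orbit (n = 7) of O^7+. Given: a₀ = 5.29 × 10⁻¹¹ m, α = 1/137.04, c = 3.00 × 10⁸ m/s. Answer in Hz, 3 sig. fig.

1.23 × 10¹⁵ Hz

r = n²a₀/Z = 3.24 × 10⁻¹⁰ m, v = Zαc/n = 2.50 × 10⁶ m/s
f = v/(2πr) = 1.23 × 10¹⁵ Hz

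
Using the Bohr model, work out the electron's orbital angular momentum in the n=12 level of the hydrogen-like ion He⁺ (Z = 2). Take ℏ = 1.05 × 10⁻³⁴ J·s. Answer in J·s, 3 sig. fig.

L_n = nℏ = 12 × 1.05 × 10⁻³⁴ = 1.26 × 10⁻³³ J·s

1.26 × 10⁻³³ J·s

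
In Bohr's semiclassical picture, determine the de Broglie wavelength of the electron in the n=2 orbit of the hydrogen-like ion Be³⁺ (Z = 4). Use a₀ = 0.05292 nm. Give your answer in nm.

The Bohr quantisation condition is nλ = 2πr_n.
r_n = n²a₀/Z = 0.05292 nm
λ = 2πr_n/n = 2π·0.05292/2 = 0.1663 nm

0.1663 nm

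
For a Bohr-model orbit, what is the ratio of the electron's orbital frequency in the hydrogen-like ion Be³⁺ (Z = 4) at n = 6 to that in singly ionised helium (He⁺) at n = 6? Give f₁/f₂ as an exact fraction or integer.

4

f ∝ Z^2 · n^-3
f₁/f₂ = (4/2)^2 · (6/6)^-3 = 4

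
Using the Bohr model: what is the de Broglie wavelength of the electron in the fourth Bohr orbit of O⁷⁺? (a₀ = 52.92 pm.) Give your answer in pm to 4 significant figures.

The Bohr quantisation condition is nλ = 2πr_n.
r_n = n²a₀/Z = 105.8 pm
λ = 2πr_n/n = 2π·105.8/4 = 166.3 pm

166.3 pm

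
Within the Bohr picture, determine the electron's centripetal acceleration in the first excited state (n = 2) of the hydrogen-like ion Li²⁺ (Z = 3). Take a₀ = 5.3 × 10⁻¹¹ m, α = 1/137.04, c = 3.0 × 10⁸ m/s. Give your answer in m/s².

r = n²a₀/Z = 7.1 × 10⁻¹¹ m, v = Zαc/n = 3.3 × 10⁶ m/s
a = v²/r = (3.3 × 10⁶)² / 7.1 × 10⁻¹¹ = 1.5 × 10²³ m/s²

1.5 × 10²³ m/s²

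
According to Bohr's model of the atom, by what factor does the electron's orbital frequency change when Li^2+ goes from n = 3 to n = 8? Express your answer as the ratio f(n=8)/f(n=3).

27/512

f ∝ Z^2 · n^-3; with Z fixed, f ∝ n^-3.
f(n=8)/f(n=3) = (8/3)^-3 = 27/512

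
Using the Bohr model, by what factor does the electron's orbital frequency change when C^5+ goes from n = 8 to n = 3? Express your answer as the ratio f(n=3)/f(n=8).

512/27

f ∝ Z^2 · n^-3; with Z fixed, f ∝ n^-3.
f(n=3)/f(n=8) = (3/8)^-3 = 512/27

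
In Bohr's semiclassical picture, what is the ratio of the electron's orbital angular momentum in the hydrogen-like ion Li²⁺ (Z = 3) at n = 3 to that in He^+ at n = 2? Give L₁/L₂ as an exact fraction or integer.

3/2

L = nℏ is independent of Z.
L₁/L₂ = n₁/n₂ = 3/2 = 3/2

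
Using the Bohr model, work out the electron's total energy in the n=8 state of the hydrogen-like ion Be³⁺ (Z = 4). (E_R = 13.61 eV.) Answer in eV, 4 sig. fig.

-3.402 eV

E_n = −E_R·Z²/n² = −13.61 × 4²/8² = -3.402 eV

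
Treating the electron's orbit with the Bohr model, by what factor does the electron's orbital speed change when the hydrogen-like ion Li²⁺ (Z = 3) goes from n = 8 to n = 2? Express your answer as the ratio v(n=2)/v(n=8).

v ∝ Z^1 · n^-1; with Z fixed, v ∝ n^-1.
v(n=2)/v(n=8) = (2/8)^-1 = 4

4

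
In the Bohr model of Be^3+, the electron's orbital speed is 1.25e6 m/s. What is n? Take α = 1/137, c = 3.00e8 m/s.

v_n = Zαc/n ⇒ n = Zαc/v = 4 × 0.00730 × 3.00e8 / 1.25e6 ≈ 7.01
n = 7

7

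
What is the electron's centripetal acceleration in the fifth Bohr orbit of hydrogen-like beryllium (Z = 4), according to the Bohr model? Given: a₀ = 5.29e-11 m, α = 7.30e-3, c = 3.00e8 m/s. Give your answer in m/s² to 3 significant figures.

9.28e21 m/s²

r = n²a₀/Z = 3.31e-10 m, v = Zαc/n = 1.75e6 m/s
a = v²/r = (1.75e6)² / 3.31e-10 = 9.28e21 m/s²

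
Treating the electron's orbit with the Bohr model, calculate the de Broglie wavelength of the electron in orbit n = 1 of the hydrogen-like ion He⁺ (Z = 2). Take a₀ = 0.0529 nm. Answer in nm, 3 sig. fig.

The Bohr quantisation condition is nλ = 2πr_n.
r_n = n²a₀/Z = 0.0265 nm
λ = 2πr_n/n = 2π·0.0265/1 = 0.166 nm

0.166 nm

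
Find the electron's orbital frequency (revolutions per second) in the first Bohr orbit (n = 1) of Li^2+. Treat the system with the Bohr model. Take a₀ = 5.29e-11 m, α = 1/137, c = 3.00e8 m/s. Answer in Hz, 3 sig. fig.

r = n²a₀/Z = 1.76e-11 m, v = Zαc/n = 6.57e6 m/s
f = v/(2πr) = 5.93e16 Hz

5.93e16 Hz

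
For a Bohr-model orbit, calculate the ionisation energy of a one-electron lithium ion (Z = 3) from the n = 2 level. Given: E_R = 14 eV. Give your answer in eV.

32 eV

E_n = −E_R·Z²/n² = −14 × 3²/2² eV = -32 eV
Ionisation energy = −E_n = 32 eV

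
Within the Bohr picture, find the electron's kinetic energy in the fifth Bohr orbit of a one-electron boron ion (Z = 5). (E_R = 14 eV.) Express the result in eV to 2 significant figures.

14 eV

For a Coulomb orbit the virial theorem gives K = −E_n.
E_n = −E_R·Z²/n², so K = E_R·Z²/n² = 14 × 5²/5² = 14 eV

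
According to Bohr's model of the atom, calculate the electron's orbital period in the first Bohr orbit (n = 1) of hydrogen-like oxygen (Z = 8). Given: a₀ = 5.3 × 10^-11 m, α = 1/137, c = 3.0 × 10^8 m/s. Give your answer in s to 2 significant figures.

r = n²a₀/Z = 1²·5.3 × 10^-11/8 = 6.6 × 10^-12 m
v = Zαc/n = 8·0.0073·3.0 × 10^8/1 = 1.8 × 10^7 m/s
T = 2πr/v = 2.4 × 10^-18 s

2.4 × 10^-18 s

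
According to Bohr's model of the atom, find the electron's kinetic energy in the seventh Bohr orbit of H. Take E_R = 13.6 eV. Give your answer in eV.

0.278 eV

For a Coulomb orbit the virial theorem gives K = −E_n.
E_n = −E_R·Z²/n², so K = E_R·Z²/n² = 13.6 × 1²/7² = 0.278 eV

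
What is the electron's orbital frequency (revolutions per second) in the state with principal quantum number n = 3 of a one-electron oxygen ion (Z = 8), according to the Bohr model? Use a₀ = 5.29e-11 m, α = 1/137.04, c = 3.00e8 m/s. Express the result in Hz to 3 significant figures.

r = n²a₀/Z = 5.95e-11 m, v = Zαc/n = 5.84e6 m/s
f = v/(2πr) = 1.56e16 Hz

1.56e16 Hz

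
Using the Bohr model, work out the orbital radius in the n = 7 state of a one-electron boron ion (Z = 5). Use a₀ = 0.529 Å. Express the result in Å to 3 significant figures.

5.18 Å

r_n = n²a₀/Z = 7² × 0.529 / 5
    = 49 × 0.529 / 5 = 5.18 Å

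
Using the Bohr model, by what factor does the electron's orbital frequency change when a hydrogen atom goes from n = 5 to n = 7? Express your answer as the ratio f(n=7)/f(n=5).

125/343

f ∝ Z^2 · n^-3; with Z fixed, f ∝ n^-3.
f(n=7)/f(n=5) = (7/5)^-3 = 125/343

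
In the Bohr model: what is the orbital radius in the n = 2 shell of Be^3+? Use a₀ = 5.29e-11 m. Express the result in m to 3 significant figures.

r_n = n²a₀/Z = 2² × 5.29e-11 / 4
    = 4 × 5.29e-11 / 4 = 5.29e-11 m

5.29e-11 m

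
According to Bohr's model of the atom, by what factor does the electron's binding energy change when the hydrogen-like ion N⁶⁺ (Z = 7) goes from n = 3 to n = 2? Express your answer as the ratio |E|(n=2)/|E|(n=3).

9/4

|E| ∝ Z^2 · n^-2; with Z fixed, |E| ∝ n^-2.
|E|(n=2)/|E|(n=3) = (2/3)^-2 = 9/4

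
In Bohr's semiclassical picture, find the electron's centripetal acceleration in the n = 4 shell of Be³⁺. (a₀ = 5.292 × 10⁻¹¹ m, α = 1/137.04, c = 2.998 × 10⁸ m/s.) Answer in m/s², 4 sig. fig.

2.261 × 10²² m/s²

r = n²a₀/Z = 2.117 × 10⁻¹⁰ m, v = Zαc/n = 2.188 × 10⁶ m/s
a = v²/r = (2.188 × 10⁶)² / 2.117 × 10⁻¹⁰ = 2.261 × 10²² m/s²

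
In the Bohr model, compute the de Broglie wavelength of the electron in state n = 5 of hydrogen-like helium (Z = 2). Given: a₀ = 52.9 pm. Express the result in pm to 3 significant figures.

The Bohr quantisation condition is nλ = 2πr_n.
r_n = n²a₀/Z = 661 pm
λ = 2πr_n/n = 2π·661/5 = 831 pm

831 pm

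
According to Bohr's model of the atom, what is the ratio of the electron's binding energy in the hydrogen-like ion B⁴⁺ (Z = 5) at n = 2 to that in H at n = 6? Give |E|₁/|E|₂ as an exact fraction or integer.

225

|E| ∝ Z^2 · n^-2
|E|₁/|E|₂ = (5/1)^2 · (2/6)^-2 = 225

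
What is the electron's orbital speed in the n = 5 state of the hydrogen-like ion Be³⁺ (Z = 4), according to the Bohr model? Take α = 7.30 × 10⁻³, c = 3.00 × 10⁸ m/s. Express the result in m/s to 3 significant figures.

1.75 × 10⁶ m/s

v_n = Zαc/n = 4 × 0.00730 × 3.00 × 10⁸ / 5
    = 1.75 × 10⁶ m/s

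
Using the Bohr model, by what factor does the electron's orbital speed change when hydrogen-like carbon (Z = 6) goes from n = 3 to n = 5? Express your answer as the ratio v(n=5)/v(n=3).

v ∝ Z^1 · n^-1; with Z fixed, v ∝ n^-1.
v(n=5)/v(n=3) = (5/3)^-1 = 3/5

3/5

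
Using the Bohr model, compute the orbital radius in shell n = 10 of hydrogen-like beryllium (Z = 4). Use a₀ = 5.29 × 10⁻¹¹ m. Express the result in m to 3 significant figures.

r_n = n²a₀/Z = 10² × 5.29 × 10⁻¹¹ / 4
    = 100 × 5.29 × 10⁻¹¹ / 4 = 1.32 × 10⁻⁹ m

1.32 × 10⁻⁹ m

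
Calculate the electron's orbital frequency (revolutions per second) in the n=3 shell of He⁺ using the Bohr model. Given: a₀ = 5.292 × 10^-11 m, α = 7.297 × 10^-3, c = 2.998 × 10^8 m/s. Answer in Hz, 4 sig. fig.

r = n²a₀/Z = 2.381 × 10^-10 m, v = Zαc/n = 1.458 × 10^6 m/s
f = v/(2πr) = 9.747 × 10^14 Hz

9.747 × 10^14 Hz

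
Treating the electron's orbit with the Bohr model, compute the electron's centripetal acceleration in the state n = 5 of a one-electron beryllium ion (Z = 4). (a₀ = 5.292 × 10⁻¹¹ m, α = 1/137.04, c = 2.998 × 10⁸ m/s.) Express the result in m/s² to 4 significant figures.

r = n²a₀/Z = 3.308 × 10⁻¹⁰ m, v = Zαc/n = 1.750 × 10⁶ m/s
a = v²/r = (1.750 × 10⁶)² / 3.308 × 10⁻¹⁰ = 9.261 × 10²¹ m/s²

9.261 × 10²¹ m/s²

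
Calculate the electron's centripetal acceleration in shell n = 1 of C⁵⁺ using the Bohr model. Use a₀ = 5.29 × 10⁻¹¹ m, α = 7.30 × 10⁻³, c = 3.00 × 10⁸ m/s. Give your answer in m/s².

r = n²a₀/Z = 8.82 × 10⁻¹² m, v = Zαc/n = 1.31 × 10⁷ m/s
a = v²/r = (1.31 × 10⁷)² / 8.82 × 10⁻¹² = 1.96 × 10²⁵ m/s²

1.96 × 10²⁵ m/s²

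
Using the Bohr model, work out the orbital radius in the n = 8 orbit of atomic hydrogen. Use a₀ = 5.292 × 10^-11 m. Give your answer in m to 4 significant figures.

3.387 × 10^-9 m

r_n = n²a₀/Z = 8² × 5.292 × 10^-11 / 1
    = 64 × 5.292 × 10^-11 / 1 = 3.387 × 10^-9 m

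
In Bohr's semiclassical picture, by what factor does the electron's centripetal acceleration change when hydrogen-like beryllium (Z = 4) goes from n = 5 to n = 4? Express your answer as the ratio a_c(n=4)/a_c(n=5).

625/256

a_c ∝ Z^3 · n^-4; with Z fixed, a_c ∝ n^-4.
a_c(n=4)/a_c(n=5) = (4/5)^-4 = 625/256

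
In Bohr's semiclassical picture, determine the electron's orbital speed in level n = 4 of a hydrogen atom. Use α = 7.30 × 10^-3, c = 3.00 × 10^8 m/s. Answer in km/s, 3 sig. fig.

548 km/s

v_n = Zαc/n = 1 × 0.00730 × 3.00 × 10^8 / 4
    = 548 km/s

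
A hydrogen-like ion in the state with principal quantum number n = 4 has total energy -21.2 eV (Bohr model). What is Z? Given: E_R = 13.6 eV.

E_n = −E_R Z²/n² ⇒ Z² = −E_n n²/E_R = 21.2 × 4² / 13.6 ≈ 24.94
Z = 5

5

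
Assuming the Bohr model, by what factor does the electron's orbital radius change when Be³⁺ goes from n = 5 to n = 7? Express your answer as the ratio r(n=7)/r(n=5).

r ∝ Z^-1 · n^2; with Z fixed, r ∝ n^2.
r(n=7)/r(n=5) = (7/5)^2 = 49/25

49/25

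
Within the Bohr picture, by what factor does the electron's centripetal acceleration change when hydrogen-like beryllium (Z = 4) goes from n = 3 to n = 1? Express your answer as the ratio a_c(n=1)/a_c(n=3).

a_c ∝ Z^3 · n^-4; with Z fixed, a_c ∝ n^-4.
a_c(n=1)/a_c(n=3) = (1/3)^-4 = 81

81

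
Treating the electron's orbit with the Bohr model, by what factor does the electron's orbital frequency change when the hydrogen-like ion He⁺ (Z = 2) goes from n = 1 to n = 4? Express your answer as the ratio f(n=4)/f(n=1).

1/64

f ∝ Z^2 · n^-3; with Z fixed, f ∝ n^-3.
f(n=4)/f(n=1) = (4/1)^-3 = 1/64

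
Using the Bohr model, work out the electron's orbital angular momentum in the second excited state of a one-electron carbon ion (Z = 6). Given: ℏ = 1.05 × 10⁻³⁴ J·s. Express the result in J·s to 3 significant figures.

L_n = nℏ = 3 × 1.05 × 10⁻³⁴ = 3.15 × 10⁻³⁴ J·s

3.15 × 10⁻³⁴ J·s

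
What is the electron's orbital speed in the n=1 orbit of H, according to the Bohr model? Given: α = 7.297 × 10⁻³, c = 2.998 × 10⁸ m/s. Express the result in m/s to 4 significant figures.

v_n = Zαc/n = 1 × 0.007297 × 2.998 × 10⁸ / 1
    = 2.188 × 10⁶ m/s

2.188 × 10⁶ m/s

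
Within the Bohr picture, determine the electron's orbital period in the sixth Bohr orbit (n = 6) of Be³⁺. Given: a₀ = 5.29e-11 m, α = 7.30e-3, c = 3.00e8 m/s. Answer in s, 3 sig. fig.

r = n²a₀/Z = 6²·5.29e-11/4 = 4.76e-10 m
v = Zαc/n = 4·0.00730·3.00e8/6 = 1.46e6 m/s
T = 2πr/v = 2.05e-15 s

2.05e-15 s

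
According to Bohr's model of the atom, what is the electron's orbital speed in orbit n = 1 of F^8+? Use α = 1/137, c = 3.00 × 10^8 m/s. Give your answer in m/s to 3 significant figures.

1.97 × 10^7 m/s

v_n = Zαc/n = 9 × 0.00730 × 3.00 × 10^8 / 1
    = 1.97 × 10^7 m/s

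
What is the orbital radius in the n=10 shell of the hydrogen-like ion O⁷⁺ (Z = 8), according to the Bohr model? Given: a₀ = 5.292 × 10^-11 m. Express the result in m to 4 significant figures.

6.615 × 10^-10 m

r_n = n²a₀/Z = 10² × 5.292 × 10^-11 / 8
    = 100 × 5.292 × 10^-11 / 8 = 6.615 × 10^-10 m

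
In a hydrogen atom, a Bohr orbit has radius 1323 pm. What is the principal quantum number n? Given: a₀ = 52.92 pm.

r_n = n²a₀/Z ⇒ n² = rZ/a₀ = 1323 × 1 / 52.92 ≈ 25.00
n = 5

5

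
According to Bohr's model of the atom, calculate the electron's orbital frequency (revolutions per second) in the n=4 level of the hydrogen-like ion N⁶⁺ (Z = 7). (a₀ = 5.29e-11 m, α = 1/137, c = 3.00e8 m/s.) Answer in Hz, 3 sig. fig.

r = n²a₀/Z = 1.21e-10 m, v = Zαc/n = 3.83e6 m/s
f = v/(2πr) = 5.04e15 Hz

5.04e15 Hz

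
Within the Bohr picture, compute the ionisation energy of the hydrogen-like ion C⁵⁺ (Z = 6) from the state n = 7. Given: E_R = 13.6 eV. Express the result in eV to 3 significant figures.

E_n = −E_R·Z²/n² = −13.6 × 6²/7² eV = -9.99 eV
Ionisation energy = −E_n = 9.99 eV

9.99 eV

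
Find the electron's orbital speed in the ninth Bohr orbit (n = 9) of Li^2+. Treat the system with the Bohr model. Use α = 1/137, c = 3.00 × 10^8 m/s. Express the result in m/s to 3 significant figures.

7.30 × 10^5 m/s

v_n = Zαc/n = 3 × 0.00730 × 3.00 × 10^8 / 9
    = 7.30 × 10^5 m/s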